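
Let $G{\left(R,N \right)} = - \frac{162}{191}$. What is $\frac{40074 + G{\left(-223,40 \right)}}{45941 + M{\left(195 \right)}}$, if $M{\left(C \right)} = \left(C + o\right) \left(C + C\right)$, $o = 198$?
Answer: $\frac{7653972}{38049301} \approx 0.20116$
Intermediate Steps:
$G{\left(R,N \right)} = - \frac{162}{191}$ ($G{\left(R,N \right)} = \left(-162\right) \frac{1}{191} = - \frac{162}{191}$)
$M{\left(C \right)} = 2 C \left(198 + C\right)$ ($M{\left(C \right)} = \left(C + 198\right) \left(C + C\right) = \left(198 + C\right) 2 C = 2 C \left(198 + C\right)$)
$\frac{40074 + G{\left(-223,40 \right)}}{45941 + M{\left(195 \right)}} = \frac{40074 - \frac{162}{191}}{45941 + 2 \cdot 195 \left(198 + 195\right)} = \frac{7653972}{191 \left(45941 + 2 \cdot 195 \cdot 393\right)} = \frac{7653972}{191 \left(45941 + 153270\right)} = \frac{7653972}{191 \cdot 199211} = \frac{7653972}{191} \cdot \frac{1}{199211} = \frac{7653972}{38049301}$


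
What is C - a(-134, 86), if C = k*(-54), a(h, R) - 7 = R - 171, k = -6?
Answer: 402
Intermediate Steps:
a(h, R) = -164 + R (a(h, R) = 7 + (R - 171) = 7 + (-171 + R) = -164 + R)
C = 324 (C = -6*(-54) = 324)
C - a(-134, 86) = 324 - (-164 + 86) = 324 - 1*(-78) = 324 + 78 = 402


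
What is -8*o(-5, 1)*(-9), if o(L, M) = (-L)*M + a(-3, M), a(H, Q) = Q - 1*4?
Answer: 144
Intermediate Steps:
a(H, Q) = -4 + Q (a(H, Q) = Q - 4 = -4 + Q)
o(L, M) = -4 + M - L*M (o(L, M) = (-L)*M + (-4 + M) = -L*M + (-4 + M) = -4 + M - L*M)
-8*o(-5, 1)*(-9) = -8*(-4 + 1 - 1*(-5)*1)*(-9) = -8*(-4 + 1 + 5)*(-9) = -8*2*(-9) = -16*(-9) = 144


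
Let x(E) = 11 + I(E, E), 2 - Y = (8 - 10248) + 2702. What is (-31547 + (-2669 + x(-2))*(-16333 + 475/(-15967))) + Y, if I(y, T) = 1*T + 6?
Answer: 691751976075/15967 ≈ 4.3324e+7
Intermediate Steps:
Y = 7540 (Y = 2 - ((8 - 10248) + 2702) = 2 - (-10240 + 2702) = 2 - 1*(-7538) = 2 + 7538 = 7540)
I(y, T) = 6 + T (I(y, T) = T + 6 = 6 + T)
x(E) = 17 + E (x(E) = 11 + (6 + E) = 17 + E)
(-31547 + (-2669 + x(-2))*(-16333 + 475/(-15967))) + Y = (-31547 + (-2669 + (17 - 2))*(-16333 + 475/(-15967))) + 7540 = (-31547 + (-2669 + 15)*(-16333 + 475*(-1/15967))) + 7540 = (-31547 - 2654*(-16333 - 475/15967)) + 7540 = (-31547 - 2654*(-260789486/15967)) + 7540 = (-31547 + 692135295844/15967) + 7540 = 691631584895/15967 + 7540 = 691751976075/15967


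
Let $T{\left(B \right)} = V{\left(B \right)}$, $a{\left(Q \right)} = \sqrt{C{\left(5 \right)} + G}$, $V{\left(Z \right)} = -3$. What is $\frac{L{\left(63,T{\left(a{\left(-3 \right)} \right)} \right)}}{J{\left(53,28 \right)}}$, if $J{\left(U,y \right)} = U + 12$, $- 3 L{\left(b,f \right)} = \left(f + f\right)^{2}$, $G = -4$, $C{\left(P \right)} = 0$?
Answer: $- \frac{12}{65} \approx -0.18462$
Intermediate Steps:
$a{\left(Q \right)} = 2 i$ ($a{\left(Q \right)} = \sqrt{0 - 4} = \sqrt{-4} = 2 i$)
$T{\left(B \right)} = -3$
$L{\left(b,f \right)} = - \frac{4 f^{2}}{3}$ ($L{\left(b,f \right)} = - \frac{\left(f + f\right)^{2}}{3} = - \frac{\left(2 f\right)^{2}}{3} = - \frac{4 f^{2}}{3}$)
$J{\left(U,y \right)} = 12 + U$
$\frac{L{\left(63,T{\left(a{\left(-3 \right)} \right)} \right)}}{J{\left(53,28 \right)}} = \frac{\left(- \frac{4}{3}\right) \left(-3\right)^{2}}{12 + 53} = \frac{\left(- \frac{4}{3}\right) 9}{65} = \left(-12\right) \frac{1}{65} = - \frac{12}{65}$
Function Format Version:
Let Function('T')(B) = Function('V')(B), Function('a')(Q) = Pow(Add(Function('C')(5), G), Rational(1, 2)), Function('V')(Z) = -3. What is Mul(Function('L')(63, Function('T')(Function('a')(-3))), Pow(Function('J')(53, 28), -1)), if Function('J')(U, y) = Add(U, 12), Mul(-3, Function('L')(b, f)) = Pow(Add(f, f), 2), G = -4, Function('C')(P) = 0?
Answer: Rational(-12, 65) ≈ -0.18462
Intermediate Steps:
Function('a')(Q) = Mul(2, I) (Function('a')(Q) = Pow(Add(0, -4), Rational(1, 2)) = Pow(-4, Rational(1, 2)) = Mul(2, I))
Function('T')(B) = -3
Function('L')(b, f) = Mul(Rational(-4, 3), Pow(f, 2)) (Function('L')(b, f) = Mul(Rational(-1, 3), Pow(Add(f, f), 2)) = Mul(Rational(-1, 3), Pow(Mul(2, f), 2)) = Mul(Rational(-1, 3), Mul(4, Pow(f, 2))) = Mul(Rational(-4, 3), Pow(f, 2)))
Function('J')(U, y) = Add(12, U)
Mul(Function('L')(63, Function('T')(Function('a')(-3))), Pow(Function('J')(53, 28), -1)) = Mul(Mul(Rational(-4, 3), Pow(-3, 2)), Pow(Add(12, 53), -1)) = Mul(Mul(Rational(-4, 3), 9), Pow(65, -1)) = Mul(-12, Rational(1, 65)) = Rational(-12, 65)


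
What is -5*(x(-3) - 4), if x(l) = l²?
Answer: -25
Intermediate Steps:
-5*(x(-3) - 4) = -5*((-3)² - 4) = -5*(9 - 4) = -5*5 = -25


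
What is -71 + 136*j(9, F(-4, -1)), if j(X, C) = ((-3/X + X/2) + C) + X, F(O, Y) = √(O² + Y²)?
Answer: 5159/3 + 136*√17 ≈ 2280.4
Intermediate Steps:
j(X, C) = C - 3/X + 3*X/2 (j(X, C) = ((-3/X + X*(½)) + C) + X = ((-3/X + X/2) + C) + X = ((X/2 - 3/X) + C) + X = (C + X/2 - 3/X) + X = C - 3/X + 3*X/2)
-71 + 136*j(9, F(-4, -1)) = -71 + 136*(√((-4)² + (-1)²) - 3/9 + (3/2)*9) = -71 + 136*(√(16 + 1) - 3*⅑ + 27/2) = -71 + 136*(√17 - ⅓ + 27/2) = -71 + 136*(79/6 + √17) = -71 + (5372/3 + 136*√17) = 5159/3 + 136*√17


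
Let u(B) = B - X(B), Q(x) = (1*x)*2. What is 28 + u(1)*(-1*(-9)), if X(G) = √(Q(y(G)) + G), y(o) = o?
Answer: 37 - 9*√3 ≈ 21.412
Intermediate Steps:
Q(x) = 2*x (Q(x) = x*2 = 2*x)
X(G) = √3*√G (X(G) = √(2*G + G) = √(3*G) = √3*√G)
u(B) = B - √3*√B
28 + u(1)*(-1*(-9)) = 28 + (1 - √3*√1)*(-1*(-9)) = 28 + (1 - 1*√3*1)*9 = 28 + (1 - √3)*9 = 28 + (9 - 9*√3) = 37 - 9*√3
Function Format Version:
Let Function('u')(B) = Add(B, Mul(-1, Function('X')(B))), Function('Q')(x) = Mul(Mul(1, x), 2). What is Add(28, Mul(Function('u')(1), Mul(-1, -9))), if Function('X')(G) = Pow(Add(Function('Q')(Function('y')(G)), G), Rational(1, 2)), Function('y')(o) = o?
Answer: Add(37, Mul(-9, Pow(3, Rational(1, 2)))) ≈ 21.412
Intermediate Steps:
Function('Q')(x) = Mul(2, x) (Function('Q')(x) = Mul(x, 2) = Mul(2, x))
Function('X')(G) = Mul(Pow(3, Rational(1, 2)), Pow(G, Rational(1, 2))) (Function('X')(G) = Pow(Add(Mul(2, G), G), Rational(1, 2)) = Pow(Mul(3, G), Rational(1, 2)) = Mul(Pow(3, Rational(1, 2)), Pow(G, Rational(1, 2))))
Function('u')(B) = Add(B, Mul(-1, Pow(3, Rational(1, 2)), Pow(B, Rational(1, 2)))) (Function('u')(B) = Add(B, Mul(-1, Mul(Pow(3, Rational(1, 2)), Pow(B, Rational(1, 2))))) = Add(B, Mul(-1, Pow(3, Rational(1, 2)), Pow(B, Rational(1, 2)))))
Add(28, Mul(Function('u')(1), Mul(-1, -9))) = Add(28, Mul(Add(1, Mul(-1, Pow(3, Rational(1, 2)), Pow(1, Rational(1, 2)))), Mul(-1, -9))) = Add(28, Mul(Add(1, Mul(-1, Pow(3, Rational(1, 2)), 1)), 9)) = Add(28, Mul(Add(1, Mul(-1, Pow(3, Rational(1, 2)))), 9)) = Add(28, Add(9, Mul(-9, Pow(3, Rational(1, 2))))) = Add(37, Mul(-9, Pow(3, Rational(1, 2))))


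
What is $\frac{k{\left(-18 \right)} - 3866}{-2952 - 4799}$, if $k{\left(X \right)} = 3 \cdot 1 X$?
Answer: $\frac{3920}{7751} \approx 0.50574$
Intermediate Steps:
$k{\left(X \right)} = 3 X$
$\frac{k{\left(-18 \right)} - 3866}{-2952 - 4799} = \frac{3 \left(-18\right) - 3866}{-2952 - 4799} = \frac{-54 - 3866}{-7751} = \left(-3920\right) \left(- \frac{1}{7751}\right) = \frac{3920}{7751}$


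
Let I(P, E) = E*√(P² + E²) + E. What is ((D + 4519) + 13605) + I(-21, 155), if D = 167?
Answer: 18446 + 155*√24466 ≈ 42691.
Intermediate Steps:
I(P, E) = E + E*√(E² + P²) (I(P, E) = E*√(E² + P²) + E = E + E*√(E² + P²))
((D + 4519) + 13605) + I(-21, 155) = ((167 + 4519) + 13605) + 155*(1 + √(155² + (-21)²)) = (4686 + 13605) + 155*(1 + √(24025 + 441)) = 18291 + 155*(1 + √24466) = 18291 + (155 + 155*√24466) = 18446 + 155*√24466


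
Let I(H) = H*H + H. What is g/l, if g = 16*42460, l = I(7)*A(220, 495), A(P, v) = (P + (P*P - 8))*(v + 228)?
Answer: 21230/61506333 ≈ 0.00034517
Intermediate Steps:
I(H) = H + H² (I(H) = H² + H = H + H²)
A(P, v) = (228 + v)*(-8 + P + P²) (A(P, v) = (P + (P² - 8))*(228 + v) = (P + (-8 + P²))*(228 + v) = (-8 + P + P²)*(228 + v) = (228 + v)*(-8 + P + P²))
l = 1968202656 (l = (7*(1 + 7))*(-1824 - 8*495 + 228*220 + 228*220² + 220*495 + 495*220²) = (7*8)*(-1824 - 3960 + 50160 + 228*48400 + 108900 + 495*48400) = 56*(-1824 - 3960 + 50160 + 11035200 + 108900 + 23958000) = 56*35146476 = 1968202656)
g = 679360
g/l = 679360/1968202656 = 679360*(1/1968202656) = 21230/61506333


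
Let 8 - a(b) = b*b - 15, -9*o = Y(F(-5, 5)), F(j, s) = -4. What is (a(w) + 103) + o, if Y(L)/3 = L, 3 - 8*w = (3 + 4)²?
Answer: 4525/48 ≈ 94.271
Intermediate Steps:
w = -23/4 (w = 3/8 - (3 + 4)²/8 = 3/8 - ⅛*7² = 3/8 - ⅛*49 = 3/8 - 49/8 = -23/4 ≈ -5.7500)
Y(L) = 3*L
o = 4/3 (o = -(-4)/3 = -⅑*(-12) = 4/3 ≈ 1.3333)
a(b) = 23 - b² (a(b) = 8 - (b*b - 15) = 8 - (b² - 15) = 8 - (-15 + b²) = 8 + (15 - b²) = 23 - b²)
(a(w) + 103) + o = ((23 - (-23/4)²) + 103) + 4/3 = ((23 - 1*529/16) + 103) + 4/3 = ((23 - 529/16) + 103) + 4/3 = (-161/16 + 103) + 4/3 = 1487/16 + 4/3 = 4525/48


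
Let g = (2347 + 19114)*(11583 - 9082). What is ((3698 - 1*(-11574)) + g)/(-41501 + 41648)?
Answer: 17896411/49 ≈ 3.6523e+5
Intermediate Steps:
g = 53673961 (g = 21461*2501 = 53673961)
((3698 - 1*(-11574)) + g)/(-41501 + 41648) = ((3698 - 1*(-11574)) + 53673961)/(-41501 + 41648) = ((3698 + 11574) + 53673961)/147 = (15272 + 53673961)*(1/147) = 53689233*(1/147) = 17896411/49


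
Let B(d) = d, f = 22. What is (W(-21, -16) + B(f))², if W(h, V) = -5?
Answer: 289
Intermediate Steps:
(W(-21, -16) + B(f))² = (-5 + 22)² = 17² = 289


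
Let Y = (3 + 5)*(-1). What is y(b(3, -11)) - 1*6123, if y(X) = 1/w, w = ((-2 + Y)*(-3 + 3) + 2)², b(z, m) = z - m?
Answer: -24491/4 ≈ -6122.8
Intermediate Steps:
Y = -8 (Y = 8*(-1) = -8)
w = 4 (w = ((-2 - 8)*(-3 + 3) + 2)² = (-10*0 + 2)² = (0 + 2)² = 2² = 4)
y(X) = ¼ (y(X) = 1/4 = ¼)
y(b(3, -11)) - 1*6123 = ¼ - 1*6123 = ¼ - 6123 = -24491/4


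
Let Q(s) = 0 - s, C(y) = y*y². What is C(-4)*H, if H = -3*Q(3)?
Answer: -576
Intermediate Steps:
C(y) = y³
Q(s) = -s
H = 9 (H = -(-3)*3 = -3*(-3) = 9)
C(-4)*H = (-4)³*9 = -64*9 = -576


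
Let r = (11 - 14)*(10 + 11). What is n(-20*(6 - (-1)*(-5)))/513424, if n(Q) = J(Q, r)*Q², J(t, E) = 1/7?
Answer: 25/224623 ≈ 0.00011130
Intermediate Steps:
r = -63 (r = -3*21 = -63)
J(t, E) = ⅐
n(Q) = Q²/7
n(-20*(6 - (-1)*(-5)))/513424 = ((-20*(6 - (-1)*(-5)))²/7)/513424 = ((-20*(6 - 1*5))²/7)*(1/513424) = ((-20*(6 - 5))²/7)*(1/513424) = ((-20*1)²/7)*(1/513424) = ((⅐)*(-20)²)*(1/513424) = ((⅐)*400)*(1/513424) = (400/7)*(1/513424) = 25/224623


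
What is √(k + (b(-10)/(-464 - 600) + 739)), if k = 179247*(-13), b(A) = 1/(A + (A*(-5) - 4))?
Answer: I*√23734673400074/3192 ≈ 1526.3*I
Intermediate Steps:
b(A) = 1/(-4 - 4*A) (b(A) = 1/(A + (-5*A - 4)) = 1/(A + (-4 - 5*A)) = 1/(-4 - 4*A))
k = -2330211
√(k + (b(-10)/(-464 - 600) + 739)) = √(-2330211 + ((-1/(4 + 4*(-10)))/(-464 - 600) + 739)) = √(-2330211 + (-1/(4 - 40)/(-1064) + 739)) = √(-2330211 + (-1/(-36)*(-1/1064) + 739)) = √(-2330211 + (-1*(-1/36)*(-1/1064) + 739)) = √(-2330211 + ((1/36)*(-1/1064) + 739)) = √(-2330211 + (-1/38304 + 739)) = √(-2330211 + 28306655/38304) = √(-89228095489/38304) = I*√23734673400074/3192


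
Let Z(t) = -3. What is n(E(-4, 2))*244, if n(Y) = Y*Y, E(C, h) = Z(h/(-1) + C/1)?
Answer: 2196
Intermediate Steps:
E(C, h) = -3
n(Y) = Y**2
n(E(-4, 2))*244 = (-3)**2*244 = 9*244 = 2196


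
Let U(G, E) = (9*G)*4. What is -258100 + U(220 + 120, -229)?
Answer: -245860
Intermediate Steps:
U(G, E) = 36*G
-258100 + U(220 + 120, -229) = -258100 + 36*(220 + 120) = -258100 + 36*340 = -258100 + 12240 = -245860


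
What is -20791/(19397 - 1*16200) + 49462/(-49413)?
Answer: -169353671/22567623 ≈ -7.5043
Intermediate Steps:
-20791/(19397 - 1*16200) + 49462/(-49413) = -20791/(19397 - 16200) + 49462*(-1/49413) = -20791/3197 - 7066/7059 = -169353671/22567623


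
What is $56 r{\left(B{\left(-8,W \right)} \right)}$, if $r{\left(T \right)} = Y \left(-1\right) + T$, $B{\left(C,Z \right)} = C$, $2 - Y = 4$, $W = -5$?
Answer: $-336$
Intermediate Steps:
$Y = -2$ ($Y = 2 - 4 = -2$)
$r{\left(T \right)} = 2 + T$ ($r{\left(T \right)} = \left(-2\right) \left(-1\right) + T = 2 + T$)
$56 r{\left(B{\left(-8,W \right)} \right)} = 56 \left(2 - 8\right) = 56 \left(-6\right) = -336$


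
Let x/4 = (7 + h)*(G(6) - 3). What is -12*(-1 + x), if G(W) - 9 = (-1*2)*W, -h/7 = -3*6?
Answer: 38316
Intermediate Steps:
h = 126 (h = -(-21)*6 = -7*(-18) = 126)
G(W) = 9 - 2*W (G(W) = 9 + (-1*2)*W = 9 - 2*W)
x = -3192 (x = 4*((7 + 126)*((9 - 2*6) - 3)) = 4*(133*((9 - 12) - 3)) = 4*(133*(-3 - 3)) = 4*(133*(-6)) = 4*(-798) = -3192)
-12*(-1 + x) = -12*(-1 - 3192) = -12*(-3193) = 38316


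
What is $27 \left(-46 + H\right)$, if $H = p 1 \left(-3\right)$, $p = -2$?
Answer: $-1080$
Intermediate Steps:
$H = 6$ ($H = \left(-2\right) 1 \left(-3\right) = \left(-2\right) \left(-3\right) = 6$)
$27 \left(-46 + H\right) = 27 \left(-46 + 6\right) = 27 \left(-40\right) = -1080$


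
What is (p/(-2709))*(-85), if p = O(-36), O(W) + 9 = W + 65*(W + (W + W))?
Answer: -66725/301 ≈ -221.68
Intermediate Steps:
O(W) = -9 + 196*W (O(W) = -9 + (W + 65*(W + (W + W))) = -9 + (W + 65*(W + 2*W)) = -9 + (W + 65*(3*W)) = -9 + (W + 195*W) = -9 + 196*W)
p = -7065 (p = -9 + 196*(-36) = -9 - 7056 = -7065)
(p/(-2709))*(-85) = -7065/(-2709)*(-85) = -7065*(-1/2709)*(-85) = (785/301)*(-85) = -66725/301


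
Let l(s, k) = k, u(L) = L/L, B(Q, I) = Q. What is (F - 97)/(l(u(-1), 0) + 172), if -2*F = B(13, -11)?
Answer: -207/344 ≈ -0.60174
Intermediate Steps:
F = -13/2 (F = -½*13 = -13/2 ≈ -6.5000)
u(L) = 1
(F - 97)/(l(u(-1), 0) + 172) = (-13/2 - 97)/(0 + 172) = -207/2/172 = -207/2*1/172 = -207/344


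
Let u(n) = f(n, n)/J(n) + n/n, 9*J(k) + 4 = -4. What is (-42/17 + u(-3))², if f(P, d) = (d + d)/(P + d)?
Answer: 124609/18496 ≈ 6.7371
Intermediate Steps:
J(k) = -8/9 (J(k) = -4/9 + (⅑)*(-4) = -4/9 - 4/9 = -8/9)
f(P, d) = 2*d/(P + d) (f(P, d) = (2*d)/(P + d) = 2*d/(P + d))
u(n) = -⅛ (u(n) = (2*n/(n + n))/(-8/9) + n/n = (2*n/((2*n)))*(-9/8) + 1 = (2*n*(1/(2*n)))*(-9/8) + 1 = 1*(-9/8) + 1 = -9/8 + 1 = -⅛)
(-42/17 + u(-3))² = (-42/17 - ⅛)² = (-353/136)² = 124609/18496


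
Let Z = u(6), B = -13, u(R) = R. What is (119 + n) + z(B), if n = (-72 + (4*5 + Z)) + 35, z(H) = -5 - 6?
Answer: 97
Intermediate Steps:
Z = 6
z(H) = -11
n = -11 (n = (-72 + (4*5 + 6)) + 35 = (-72 + (20 + 6)) + 35 = (-72 + 26) + 35 = -46 + 35 = -11)
(119 + n) + z(B) = (119 - 11) - 11 = 108 - 11 = 97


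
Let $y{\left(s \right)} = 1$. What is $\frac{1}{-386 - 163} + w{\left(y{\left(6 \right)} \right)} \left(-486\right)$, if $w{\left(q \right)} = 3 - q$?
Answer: $- \frac{533629}{549} \approx -972.0$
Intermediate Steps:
$\frac{1}{-386 - 163} + w{\left(y{\left(6 \right)} \right)} \left(-486\right) = \frac{1}{-386 - 163} + \left(3 - 1\right) \left(-486\right) = \frac{1}{-549} + \left(3 - 1\right) \left(-486\right) = - \frac{1}{549} + 2 \left(-486\right) = - \frac{1}{549} - 972 = - \frac{533629}{549}$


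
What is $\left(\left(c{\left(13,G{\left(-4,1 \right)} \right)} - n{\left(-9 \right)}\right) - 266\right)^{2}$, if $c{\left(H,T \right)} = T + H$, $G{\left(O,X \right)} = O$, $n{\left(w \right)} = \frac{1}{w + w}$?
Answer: $\frac{21390625}{324} \approx 66021.0$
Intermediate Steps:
$n{\left(w \right)} = \frac{1}{2 w}$
$c{\left(H,T \right)} = H + T$
$\left(\left(c{\left(13,G{\left(-4,1 \right)} \right)} - n{\left(-9 \right)}\right) - 266\right)^{2} = \left(\left(\left(13 - 4\right) - \frac{1}{2 \left(-9\right)}\right) - 266\right)^{2} = \left(\left(9 - \frac{1}{2} \left(- \frac{1}{9}\right)\right) - 266\right)^{2} = \left(\left(9 - - \frac{1}{18}\right) - 266\right)^{2} = \left(\left(9 + \frac{1}{18}\right) - 266\right)^{2} = \left(\frac{163}{18} - 266\right)^{2} = \left(- \frac{4625}{18}\right)^{2} = \frac{21390625}{324}$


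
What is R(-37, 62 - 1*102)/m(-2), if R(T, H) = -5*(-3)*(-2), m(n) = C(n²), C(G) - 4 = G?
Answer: -15/4 ≈ -3.7500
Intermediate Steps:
C(G) = 4 + G
m(n) = 4 + n²
R(T, H) = -30 (R(T, H) = 15*(-2) = -30)
R(-37, 62 - 1*102)/m(-2) = -30/(4 + (-2)²) = -30/(4 + 4) = -30/8 = -30*⅛ = -15/4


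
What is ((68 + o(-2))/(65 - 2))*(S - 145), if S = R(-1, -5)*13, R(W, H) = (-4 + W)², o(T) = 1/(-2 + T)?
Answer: 1355/7 ≈ 193.57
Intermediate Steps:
S = 325 (S = (-4 - 1)²*13 = (-5)²*13 = 25*13 = 325)
((68 + o(-2))/(65 - 2))*(S - 145) = ((68 + 1/(-2 - 2))/(65 - 2))*(325 - 145) = ((68 + 1/(-4))/63)*180 = ((68 - ¼)*(1/63))*180 = ((271/4)*(1/63))*180 = (271/252)*180 = 1355/7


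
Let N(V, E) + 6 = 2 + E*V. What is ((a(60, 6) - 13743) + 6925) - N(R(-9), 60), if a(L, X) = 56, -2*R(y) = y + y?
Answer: -7298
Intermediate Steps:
R(y) = -y (R(y) = -(y + y)/2 = -y)
N(V, E) = -4 + E*V (N(V, E) = -6 + (2 + E*V) = -4 + E*V)
((a(60, 6) - 13743) + 6925) - N(R(-9), 60) = ((56 - 13743) + 6925) - (-4 + 60*(-1*(-9))) = (-13687 + 6925) - (-4 + 60*9) = -6762 - (-4 + 540) = -6762 - 1*536 = -6762 - 536 = -7298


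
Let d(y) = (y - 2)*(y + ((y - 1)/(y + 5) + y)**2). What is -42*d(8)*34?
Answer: -117150264/169 ≈ -6.9320e+5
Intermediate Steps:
d(y) = (-2 + y)*(y + (y + (-1 + y)/(5 + y))**2) (d(y) = (-2 + y)*(y + ((-1 + y)/(5 + y) + y)**2) = (-2 + y)*(y + (y + (-1 + y)/(5 + y))**2))
-42*d(8)*34 = -42*(-2 + 8**5 - 75*8**2 - 25*8 + 11*8**4 + 18*8**3)/(25 + 8**2 + 10*8)*34 = -42*(-2 + 32768 - 75*64 - 200 + 11*4096 + 18*512)/(25 + 64 + 80)*34 = -42*(-2 + 32768 - 4800 - 200 + 45056 + 9216)/169*34 = -42*82038/169*34 = -3445596/169*34 = -117150264/169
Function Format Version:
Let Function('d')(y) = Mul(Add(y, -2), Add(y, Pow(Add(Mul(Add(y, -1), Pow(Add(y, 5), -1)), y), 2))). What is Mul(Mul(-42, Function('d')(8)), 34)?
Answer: Rational(-117150264, 169) ≈ -6.9320e+5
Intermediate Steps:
Function('d')(y) = Mul(Add(-2, y), Add(y, Pow(Add(y, Mul(Pow(Add(5, y), -1), Add(-1, y))), 2))) (Function('d')(y) = Mul(Add(-2, y), Add(y, Pow(Add(Mul(Add(-1, y), Pow(Add(5, y), -1)), y), 2))) = Mul(Add(-2, y), Add(y, Pow(Add(Mul(Pow(Add(5, y), -1), Add(-1, y)), y), 2))) = Mul(Add(-2, y), Add(y, Pow(Add(y, Mul(Pow(Add(5, y), -1), Add(-1, y))), 2))))
Mul(Mul(-42, Function('d')(8)), 34) = Mul(Mul(-42, Mul(Pow(Add(25, Pow(8, 2), Mul(10, 8)), -1), Add(-2, Pow(8, 5), Mul(-75, Pow(8, 2)), Mul(-25, 8), Mul(11, Pow(8, 4)), Mul(18, Pow(8, 3))))), 34) = Mul(Mul(-42, Mul(Pow(Add(25, 64, 80), -1), Add(-2, 32768, Mul(-75, 64), -200, Mul(11, 4096), Mul(18, 512)))), 34) = Mul(Mul(-42, Mul(Pow(169, -1), Add(-2, 32768, -4800, -200, 45056, 9216))), 34) = Mul(Mul(-42, Mul(Rational(1, 169), 82038)), 34) = Mul(Mul(-42, Rational(82038, 169)), 34) = Mul(Rational(-3445596, 169), 34) = Rational(-117150264, 169)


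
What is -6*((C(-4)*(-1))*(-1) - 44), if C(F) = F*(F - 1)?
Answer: 144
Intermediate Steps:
C(F) = F*(-1 + F)
-6*((C(-4)*(-1))*(-1) - 44) = -6*((-4*(-1 - 4)*(-1))*(-1) - 44) = -6*((-4*(-5)*(-1))*(-1) - 44) = -6*((20*(-1))*(-1) - 44) = -6*(-20*(-1) - 44) = -6*(20 - 44) = -6*(-24) = 144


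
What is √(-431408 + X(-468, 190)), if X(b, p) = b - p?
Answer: I*√432066 ≈ 657.32*I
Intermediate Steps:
√(-431408 + X(-468, 190)) = √(-431408 + (-468 - 1*190)) = √(-431408 + (-468 - 190)) = √(-431408 - 658) = √(-432066) = I*√432066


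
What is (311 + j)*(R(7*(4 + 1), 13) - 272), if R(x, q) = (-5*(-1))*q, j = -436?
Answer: 25875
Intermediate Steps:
R(x, q) = 5*q
(311 + j)*(R(7*(4 + 1), 13) - 272) = (311 - 436)*(5*13 - 272) = -125*(65 - 272) = -125*(-207) = 25875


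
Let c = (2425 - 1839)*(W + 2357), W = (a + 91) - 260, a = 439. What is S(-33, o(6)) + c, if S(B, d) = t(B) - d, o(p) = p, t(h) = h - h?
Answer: 1539416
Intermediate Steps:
t(h) = 0
W = 270 (W = (439 + 91) - 260 = 530 - 260 = 270)
S(B, d) = -d (S(B, d) = 0 - d = -d)
c = 1539422 (c = (2425 - 1839)*(270 + 2357) = 586*2627 = 1539422)
S(-33, o(6)) + c = -1*6 + 1539422 = -6 + 1539422 = 1539416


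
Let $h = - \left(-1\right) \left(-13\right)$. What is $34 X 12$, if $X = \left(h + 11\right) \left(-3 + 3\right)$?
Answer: $0$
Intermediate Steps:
$h = -13$ ($h = \left(-1\right) 13 = -13$)
$X = 0$ ($X = \left(-13 + 11\right) \left(-3 + 3\right) = \left(-2\right) 0 = 0$)
$34 X 12 = 34 \cdot 0 \cdot 12 = 0 \cdot 12 = 0$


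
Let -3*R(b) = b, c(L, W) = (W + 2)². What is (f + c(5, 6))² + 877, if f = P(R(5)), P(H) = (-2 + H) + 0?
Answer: 40654/9 ≈ 4517.1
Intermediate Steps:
c(L, W) = (2 + W)²
R(b) = -b/3
P(H) = -2 + H
f = -11/3 (f = -2 - ⅓*5 = -2 - 5/3 = -11/3 ≈ -3.6667)
(f + c(5, 6))² + 877 = (-11/3 + (2 + 6)²)² + 877 = (-11/3 + 8²)² + 877 = (-11/3 + 64)² + 877 = (181/3)² + 877 = 32761/9 + 877 = 40654/9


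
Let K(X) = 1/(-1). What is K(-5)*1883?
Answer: -1883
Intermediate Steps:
K(X) = -1
K(-5)*1883 = -1*1883 = -1883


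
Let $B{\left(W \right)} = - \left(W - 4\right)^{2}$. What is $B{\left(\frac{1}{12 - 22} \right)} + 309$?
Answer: $\frac{29219}{100} \approx 292.19$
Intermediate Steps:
$B{\left(W \right)} = - \left(-4 + W\right)^{2}$
$B{\left(\frac{1}{12 - 22} \right)} + 309 = - \left(-4 + \frac{1}{12 - 22}\right)^{2} + 309 = - \left(-4 + \frac{1}{-10}\right)^{2} + 309 = - \left(-4 - \frac{1}{10}\right)^{2} + 309 = - \left(- \frac{41}{10}\right)^{2} + 309 = \left(-1\right) \frac{1681}{100} + 309 = - \frac{1681}{100} + 309 = \frac{29219}{100}$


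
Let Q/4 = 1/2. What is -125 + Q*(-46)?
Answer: -217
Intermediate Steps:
Q = 2 (Q = 4/2 = 4*(½) = 2)
-125 + Q*(-46) = -125 + 2*(-46) = -125 - 92 = -217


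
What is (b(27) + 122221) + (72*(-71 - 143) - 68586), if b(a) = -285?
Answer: 37942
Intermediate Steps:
(b(27) + 122221) + (72*(-71 - 143) - 68586) = (-285 + 122221) + (72*(-71 - 143) - 68586) = 121936 + (72*(-214) - 68586) = 121936 + (-15408 - 68586) = 121936 - 83994 = 37942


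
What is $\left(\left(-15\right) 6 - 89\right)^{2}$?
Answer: $32041$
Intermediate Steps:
$\left(\left(-15\right) 6 - 89\right)^{2} = \left(-90 - 89\right)^{2} = \left(-179\right)^{2} = 32041$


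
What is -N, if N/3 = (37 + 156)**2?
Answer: -111747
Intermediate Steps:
N = 111747 (N = 3*(37 + 156)**2 = 3*193**2 = 3*37249 = 111747)
-N = -1*111747 = -111747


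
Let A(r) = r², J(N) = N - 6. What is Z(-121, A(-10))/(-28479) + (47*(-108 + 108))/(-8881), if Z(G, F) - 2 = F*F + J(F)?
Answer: -10096/28479 ≈ -0.35451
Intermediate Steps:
J(N) = -6 + N
Z(G, F) = -4 + F + F² (Z(G, F) = 2 + (F*F + (-6 + F)) = 2 + (F² + (-6 + F)) = 2 + (-6 + F + F²) = -4 + F + F²)
Z(-121, A(-10))/(-28479) + (47*(-108 + 108))/(-8881) = (-4 + (-10)² + ((-10)²)²)/(-28479) + (47*(-108 + 108))/(-8881) = (-4 + 100 + 100²)*(-1/28479) + (47*0)*(-1/8881) = (-4 + 100 + 10000)*(-1/28479) + 0*(-1/8881) = 10096*(-1/28479) + 0 = -10096/28479 + 0 = -10096/28479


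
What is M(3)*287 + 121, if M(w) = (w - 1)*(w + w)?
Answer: 3565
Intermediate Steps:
M(w) = 2*w*(-1 + w) (M(w) = (-1 + w)*(2*w) = 2*w*(-1 + w))
M(3)*287 + 121 = (2*3*(-1 + 3))*287 + 121 = (2*3*2)*287 + 121 = 12*287 + 121 = 3444 + 121 = 3565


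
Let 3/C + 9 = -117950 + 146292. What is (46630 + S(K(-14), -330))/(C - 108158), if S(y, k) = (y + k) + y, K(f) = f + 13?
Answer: -1311761234/3064440611 ≈ -0.42806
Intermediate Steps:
K(f) = 13 + f
S(y, k) = k + 2*y (S(y, k) = (k + y) + y = k + 2*y)
C = 3/28333 (C = 3/(-9 + (-117950 + 146292)) = 3/(-9 + 28342) = 3/28333 ≈ 0.00010588)
(46630 + S(K(-14), -330))/(C - 108158) = (46630 + (-330 + 2*(13 - 14)))/(3/28333 - 108158) = (46630 + (-330 + 2*(-1)))/(-3064440611/28333) = (46630 + (-330 - 2))*(-28333/3064440611) = (46630 - 332)*(-28333/3064440611) = 46298*(-28333/3064440611) = -1311761234/3064440611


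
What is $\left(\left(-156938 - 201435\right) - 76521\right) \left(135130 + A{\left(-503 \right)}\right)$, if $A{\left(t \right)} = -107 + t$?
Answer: $-58501940880$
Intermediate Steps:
$\left(\left(-156938 - 201435\right) - 76521\right) \left(135130 + A{\left(-503 \right)}\right) = \left(\left(-156938 - 201435\right) - 76521\right) \left(135130 - 610\right) = \left(-358373 - 76521\right) 134520 = \left(-434894\right) 134520 = -58501940880$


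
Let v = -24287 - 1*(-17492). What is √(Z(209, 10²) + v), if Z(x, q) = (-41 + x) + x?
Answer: I*√6418 ≈ 80.112*I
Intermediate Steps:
Z(x, q) = -41 + 2*x
v = -6795 (v = -24287 + 17492 = -6795)
√(Z(209, 10²) + v) = √((-41 + 2*209) - 6795) = √((-41 + 418) - 6795) = √(377 - 6795) = √(-6418) = I*√6418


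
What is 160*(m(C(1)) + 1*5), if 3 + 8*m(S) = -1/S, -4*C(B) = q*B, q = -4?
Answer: 720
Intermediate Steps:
C(B) = B (C(B) = -(-1)*B = B)
m(S) = -3/8 - 1/(8*S) (m(S) = -3/8 + (-1/S)/8 = -3/8 - 1/(8*S))
160*(m(C(1)) + 1*5) = 160*((1/8)*(-1 - 3*1)/1 + 1*5) = 160*((1/8)*1*(-1 - 3) + 5) = 160*((1/8)*1*(-4) + 5) = 160*(-1/2 + 5) = 160*(9/2) = 720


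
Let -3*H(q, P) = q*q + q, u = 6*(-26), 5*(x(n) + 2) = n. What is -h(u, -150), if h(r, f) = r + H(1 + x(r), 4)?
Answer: 12272/25 ≈ 490.88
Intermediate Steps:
x(n) = -2 + n/5
u = -156
H(q, P) = -q/3 - q**2/3 (H(q, P) = -(q*q + q)/3 = -(q**2 + q)/3 = -(q + q**2)/3 = -q/3 - q**2/3)
h(r, f) = r - r*(-1 + r/5)/15 (h(r, f) = r - (1 + (-2 + r/5))*(1 + (1 + (-2 + r/5)))/3 = r - (-1 + r/5)*(1 + (-1 + r/5))/3 = r - (-1 + r/5)*r/5/3 = r - r*(-1 + r/5)/15)
-h(u, -150) = -(-156)*(80 - 1*(-156))/75 = -(-156)*(80 + 156)/75 = -(-156)*236/75 = -1*(-12272/25) = 12272/25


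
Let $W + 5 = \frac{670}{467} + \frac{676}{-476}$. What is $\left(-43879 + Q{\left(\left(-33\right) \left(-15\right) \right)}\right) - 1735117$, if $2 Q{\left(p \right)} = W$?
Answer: $- \frac{98864283237}{55573} \approx -1.779 \cdot 10^{6}$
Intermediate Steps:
$W = - \frac{277058}{55573}$ ($W = -5 + \left(\frac{670}{467} + \frac{676}{-476}\right) = -5 + \left(670 \cdot \frac{1}{467} + 676 \left(- \frac{1}{476}\right)\right) = -5 + \left(\frac{670}{467} - \frac{169}{119}\right) = -5 + \frac{807}{55573} = - \frac{277058}{55573} \approx -4.9855$)
$Q{\left(p \right)} = - \frac{138529}{55573}$ ($Q{\left(p \right)} = \frac{1}{2} \left(- \frac{277058}{55573}\right) = - \frac{138529}{55573}$)
$\left(-43879 + Q{\left(\left(-33\right) \left(-15\right) \right)}\right) - 1735117 = \left(-43879 - \frac{138529}{55573}\right) - 1735117 = - \frac{2438626196}{55573} - 1735117 = - \frac{98864283237}{55573}$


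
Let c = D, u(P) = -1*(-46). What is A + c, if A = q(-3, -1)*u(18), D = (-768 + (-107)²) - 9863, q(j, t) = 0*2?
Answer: 818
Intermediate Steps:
q(j, t) = 0
u(P) = 46
D = 818 (D = (-768 + 11449) - 9863 = 10681 - 9863 = 818)
c = 818
A = 0 (A = 0*46 = 0)
A + c = 0 + 818 = 818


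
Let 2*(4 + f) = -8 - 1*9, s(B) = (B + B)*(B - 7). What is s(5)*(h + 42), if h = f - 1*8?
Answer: -430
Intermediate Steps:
s(B) = 2*B*(-7 + B) (s(B) = (2*B)*(-7 + B) = 2*B*(-7 + B))
f = -25/2 (f = -4 + (-8 - 1*9)/2 = -4 + (-8 - 9)/2 = -4 + (½)*(-17) = -4 - 17/2 = -25/2 ≈ -12.500)
h = -41/2 (h = -25/2 - 1*8 = -25/2 - 8 = -41/2 ≈ -20.500)
s(5)*(h + 42) = (2*5*(-7 + 5))*(-41/2 + 42) = (2*5*(-2))*(43/2) = -20*43/2 = -430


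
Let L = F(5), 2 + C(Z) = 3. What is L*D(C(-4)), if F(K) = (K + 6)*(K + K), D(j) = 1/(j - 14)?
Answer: -110/13 ≈ -8.4615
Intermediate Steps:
C(Z) = 1 (C(Z) = -2 + 3 = 1)
D(j) = 1/(-14 + j)
F(K) = 2*K*(6 + K) (F(K) = (6 + K)*(2*K) = 2*K*(6 + K))
L = 110 (L = 2*5*(6 + 5) = 2*5*11 = 110)
L*D(C(-4)) = 110/(-14 + 1) = 110/(-13) = 110*(-1/13) = -110/13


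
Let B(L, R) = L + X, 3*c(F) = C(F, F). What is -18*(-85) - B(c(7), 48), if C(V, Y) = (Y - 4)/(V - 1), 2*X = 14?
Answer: 9137/6 ≈ 1522.8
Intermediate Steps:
X = 7 (X = (½)*14 = 7)
C(V, Y) = (-4 + Y)/(-1 + V)
c(F) = (-4 + F)/(3*(-1 + F)) (c(F) = ((-4 + F)/(-1 + F))/3 = (-4 + F)/(3*(-1 + F)))
B(L, R) = 7 + L (B(L, R) = L + 7 = 7 + L)
-18*(-85) - B(c(7), 48) = -18*(-85) - (7 + (-4 + 7)/(3*(-1 + 7))) = 1530 - (7 + (⅓)*3/6) = 1530 - (7 + (⅓)*(⅙)*3) = 1530 - (7 + ⅙) = 1530 - 1*43/6 = 1530 - 43/6 = 9137/6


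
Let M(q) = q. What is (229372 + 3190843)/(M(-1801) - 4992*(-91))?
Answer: 3420215/452471 ≈ 7.5590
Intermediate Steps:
(229372 + 3190843)/(M(-1801) - 4992*(-91)) = (229372 + 3190843)/(-1801 - 4992*(-91)) = 3420215/(-1801 + 454272) = 3420215/452471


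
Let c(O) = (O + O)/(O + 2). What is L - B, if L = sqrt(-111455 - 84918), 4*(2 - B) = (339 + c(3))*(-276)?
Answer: -117379/5 + I*sqrt(196373) ≈ -23476.0 + 443.14*I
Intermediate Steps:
c(O) = 2*O/(2 + O) (c(O) = (2*O)/(2 + O) = 2*O/(2 + O))
B = 117379/5 (B = 2 - (339 + 2*3/(2 + 3))*(-276)/4 = 2 - (339 + 2*3/5)*(-276)/4 = 2 - (339 + 2*3*(1/5))*(-276)/4 = 2 - (339 + 6/5)*(-276)/4 = 2 - 1701*(-276)/20 = 2 - 1/4*(-469476/5) = 2 + 117369/5 = 117379/5 ≈ 23476.)
L = I*sqrt(196373) (L = sqrt(-196373) = I*sqrt(196373) ≈ 443.14*I)
L - B = I*sqrt(196373) - 1*117379/5 = I*sqrt(196373) - 117379/5 = -117379/5 + I*sqrt(196373)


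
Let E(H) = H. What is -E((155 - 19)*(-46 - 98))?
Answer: 19584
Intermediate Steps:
-E((155 - 19)*(-46 - 98)) = -(155 - 19)*(-46 - 98) = -136*(-144) = -1*(-19584) = 19584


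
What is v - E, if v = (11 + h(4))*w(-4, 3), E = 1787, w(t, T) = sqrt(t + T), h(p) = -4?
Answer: -1787 + 7*I ≈ -1787.0 + 7.0*I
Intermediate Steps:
w(t, T) = sqrt(T + t)
v = 7*I (v = (11 - 4)*sqrt(3 - 4) = 7*sqrt(-1) = 7*I ≈ 7.0*I)
v - E = 7*I - 1*1787 = 7*I - 1787 = -1787 + 7*I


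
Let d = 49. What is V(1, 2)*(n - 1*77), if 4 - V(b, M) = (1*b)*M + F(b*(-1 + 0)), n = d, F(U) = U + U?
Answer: -112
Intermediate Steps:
F(U) = 2*U
n = 49
V(b, M) = 4 + 2*b - M*b (V(b, M) = 4 - ((1*b)*M + 2*(b*(-1 + 0))) = 4 - (b*M + 2*(b*(-1))) = 4 - (M*b + 2*(-b)) = 4 - (M*b - 2*b) = 4 - (-2*b + M*b) = 4 + (2*b - M*b) = 4 + 2*b - M*b)
V(1, 2)*(n - 1*77) = (4 + 2*1 - 1*2*1)*(49 - 1*77) = (4 + 2 - 2)*(49 - 77) = 4*(-28) = -112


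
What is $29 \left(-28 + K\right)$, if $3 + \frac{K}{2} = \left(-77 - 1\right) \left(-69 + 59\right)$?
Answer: $44254$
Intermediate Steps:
$K = 1554$ ($K = -6 + 2 \left(-77 - 1\right) \left(-69 + 59\right) = -6 + 2 \left(\left(-78\right) \left(-10\right)\right) = -6 + 2 \cdot 780 = -6 + 1560 = 1554$)
$29 \left(-28 + K\right) = 29 \left(-28 + 1554\right) = 29 \cdot 1526 = 44254$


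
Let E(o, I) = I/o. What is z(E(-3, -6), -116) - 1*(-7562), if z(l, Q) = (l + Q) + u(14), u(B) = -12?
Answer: 7436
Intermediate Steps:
z(l, Q) = -12 + Q + l (z(l, Q) = (l + Q) - 12 = (Q + l) - 12 = -12 + Q + l)
z(E(-3, -6), -116) - 1*(-7562) = (-12 - 116 - 6/(-3)) - 1*(-7562) = (-12 - 116 - 6*(-1/3)) + 7562 = (-12 - 116 + 2) + 7562 = -126 + 7562 = 7436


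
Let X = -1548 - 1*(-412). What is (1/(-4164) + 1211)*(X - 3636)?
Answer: -6015825379/1041 ≈ -5.7789e+6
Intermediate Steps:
X = -1136 (X = -1548 + 412 = -1136)
(1/(-4164) + 1211)*(X - 3636) = (1/(-4164) + 1211)*(-1136 - 3636) = (-1/4164 + 1211)*(-4772) = (5042603/4164)*(-4772) = -6015825379/1041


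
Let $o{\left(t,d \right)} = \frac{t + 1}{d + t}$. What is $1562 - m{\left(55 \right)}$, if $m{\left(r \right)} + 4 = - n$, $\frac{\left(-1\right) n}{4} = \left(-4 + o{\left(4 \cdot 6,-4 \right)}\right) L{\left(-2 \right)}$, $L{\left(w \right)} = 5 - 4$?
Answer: $1577$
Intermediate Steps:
$L{\left(w \right)} = 1$ ($L{\left(w \right)} = 5 - 4 = 1$)
$o{\left(t,d \right)} = \frac{1 + t}{d + t}$
$n = 11$ ($n = - 4 \left(-4 + \frac{1 + 4 \cdot 6}{-4 + 4 \cdot 6}\right) 1 = - 4 \left(-4 + \frac{1 + 24}{-4 + 24}\right) 1 = - 4 \left(-4 + \frac{1}{20} \cdot 25\right) 1 = - 4 \left(-4 + \frac{5}{4}\right) 1 = - 4 \left(\left(- \frac{11}{4}\right) 1\right) = \left(-4\right) \left(- \frac{11}{4}\right) = 11$)
$m{\left(r \right)} = -15$ ($m{\left(r \right)} = -4 - 11 = -15$)
$1562 - m{\left(55 \right)} = 1562 - -15 = 1562 + 15 = 1577$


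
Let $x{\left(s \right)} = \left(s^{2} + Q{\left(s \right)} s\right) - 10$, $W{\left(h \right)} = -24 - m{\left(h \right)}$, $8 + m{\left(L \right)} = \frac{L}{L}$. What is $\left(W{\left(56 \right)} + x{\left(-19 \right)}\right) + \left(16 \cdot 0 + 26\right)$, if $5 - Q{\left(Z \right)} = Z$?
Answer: $-96$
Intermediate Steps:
$m{\left(L \right)} = -7$ ($m{\left(L \right)} = -8 + \frac{L}{L} = -8 + 1 = -7$)
$Q{\left(Z \right)} = 5 - Z$
$W{\left(h \right)} = -17$ ($W{\left(h \right)} = -24 - -7 = -24 + 7 = -17$)
$x{\left(s \right)} = -10 + s^{2} + s \left(5 - s\right)$ ($x{\left(s \right)} = \left(s^{2} + \left(5 - s\right) s\right) - 10 = \left(s^{2} + s \left(5 - s\right)\right) - 10 = -10 + s^{2} + s \left(5 - s\right)$)
$\left(W{\left(56 \right)} + x{\left(-19 \right)}\right) + \left(16 \cdot 0 + 26\right) = \left(-17 + \left(-10 + 5 \left(-19\right)\right)\right) + \left(16 \cdot 0 + 26\right) = \left(-17 - 105\right) + \left(0 + 26\right) = \left(-17 - 105\right) + 26 = -122 + 26 = -96$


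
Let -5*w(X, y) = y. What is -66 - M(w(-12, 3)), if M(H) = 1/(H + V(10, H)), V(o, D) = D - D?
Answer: -193/3 ≈ -64.333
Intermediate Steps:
V(o, D) = 0
w(X, y) = -y/5
M(H) = 1/H (M(H) = 1/(H + 0) = 1/H)
-66 - M(w(-12, 3)) = -66 - 1/((-⅕*3)) = -66 - 1/(-⅗) = -66 - 1*(-5/3) = -66 + 5/3 = -193/3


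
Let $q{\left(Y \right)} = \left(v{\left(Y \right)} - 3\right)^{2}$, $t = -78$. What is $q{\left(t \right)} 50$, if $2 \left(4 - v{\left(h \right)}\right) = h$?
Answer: $80000$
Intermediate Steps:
$v{\left(h \right)} = 4 - \frac{h}{2}$
$q{\left(Y \right)} = \left(1 - \frac{Y}{2}\right)^{2}$ ($q{\left(Y \right)} = \left(\left(4 - \frac{Y}{2}\right) - 3\right)^{2} = \left(1 - \frac{Y}{2}\right)^{2}$)
$q{\left(t \right)} 50 = \frac{\left(-2 - 78\right)^{2}}{4} \cdot 50 = \frac{\left(-80\right)^{2}}{4} \cdot 50 = \frac{1}{4} \cdot 6400 \cdot 50 = 1600 \cdot 50 = 80000$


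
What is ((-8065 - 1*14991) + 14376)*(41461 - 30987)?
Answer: -90914320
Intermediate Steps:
((-8065 - 1*14991) + 14376)*(41461 - 30987) = ((-8065 - 14991) + 14376)*10474 = (-23056 + 14376)*10474 = -8680*10474 = -90914320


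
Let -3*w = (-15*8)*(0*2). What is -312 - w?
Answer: -312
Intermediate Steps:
w = 0 (w = -(-15*8)*0*2/3 = -(-40)*0 = -⅓*0 = 0)
-312 - w = -312 - 1*0 = -312 + 0 = -312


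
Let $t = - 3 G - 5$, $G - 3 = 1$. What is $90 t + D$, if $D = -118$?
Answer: $-1648$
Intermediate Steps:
$G = 4$ ($G = 3 + 1 = 4$)
$t = -17$ ($t = \left(-3\right) 4 - 5 = -12 - 5 = -17$)
$90 t + D = 90 \left(-17\right) - 118 = -1530 - 118 = -1648$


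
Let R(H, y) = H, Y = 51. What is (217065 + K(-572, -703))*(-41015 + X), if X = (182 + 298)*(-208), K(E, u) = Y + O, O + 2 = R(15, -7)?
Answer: -30583705295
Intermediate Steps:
O = 13 (O = -2 + 15 = 13)
K(E, u) = 64 (K(E, u) = 51 + 13 = 64)
X = -99840 (X = 480*(-208) = -99840)
(217065 + K(-572, -703))*(-41015 + X) = (217065 + 64)*(-41015 - 99840) = 217129*(-140855) = -30583705295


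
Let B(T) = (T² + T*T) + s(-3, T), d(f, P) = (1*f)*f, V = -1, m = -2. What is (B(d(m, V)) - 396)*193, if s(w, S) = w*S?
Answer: -72568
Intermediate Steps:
s(w, S) = S*w
d(f, P) = f² (d(f, P) = f*f = f²)
B(T) = -3*T + 2*T² (B(T) = (T² + T*T) + T*(-3) = (T² + T²) - 3*T = 2*T² - 3*T = -3*T + 2*T²)
(B(d(m, V)) - 396)*193 = ((-2)²*(-3 + 2*(-2)²) - 396)*193 = (4*(-3 + 2*4) - 396)*193 = (4*(-3 + 8) - 396)*193 = (4*5 - 396)*193 = (20 - 396)*193 = -376*193 = -72568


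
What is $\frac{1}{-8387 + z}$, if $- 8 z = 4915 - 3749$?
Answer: $- \frac{4}{34131} \approx -0.0001172$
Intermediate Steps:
$z = - \frac{583}{4}$ ($z = - \frac{4915 - 3749}{8} = \left(- \frac{1}{8}\right) 1166 = - \frac{583}{4} \approx -145.75$)
$\frac{1}{-8387 + z} = \frac{1}{-8387 - \frac{583}{4}} = \frac{1}{- \frac{34131}{4}} = - \frac{4}{34131}$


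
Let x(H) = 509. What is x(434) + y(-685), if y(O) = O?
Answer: -176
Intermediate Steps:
x(434) + y(-685) = 509 - 685 = -176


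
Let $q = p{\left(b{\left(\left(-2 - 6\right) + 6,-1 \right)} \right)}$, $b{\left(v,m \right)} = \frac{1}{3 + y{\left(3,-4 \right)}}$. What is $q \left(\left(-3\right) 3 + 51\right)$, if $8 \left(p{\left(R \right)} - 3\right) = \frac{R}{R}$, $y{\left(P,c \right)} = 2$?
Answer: $\frac{525}{4} \approx 131.25$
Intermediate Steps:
$b{\left(v,m \right)} = \frac{1}{5}$ ($b{\left(v,m \right)} = \frac{1}{3 + 2} = \frac{1}{5}$)
$p{\left(R \right)} = \frac{25}{8}$ ($p{\left(R \right)} = 3 + \frac{R \frac{1}{R}}{8} = 3 + \frac{1}{8} \cdot 1 = 3 + \frac{1}{8} = \frac{25}{8}$)
$q = \frac{25}{8} \approx 3.125$
$q \left(\left(-3\right) 3 + 51\right) = \frac{25 \left(\left(-3\right) 3 + 51\right)}{8} = \frac{25 \left(-9 + 51\right)}{8} = \frac{25}{8} \cdot 42 = \frac{525}{4}$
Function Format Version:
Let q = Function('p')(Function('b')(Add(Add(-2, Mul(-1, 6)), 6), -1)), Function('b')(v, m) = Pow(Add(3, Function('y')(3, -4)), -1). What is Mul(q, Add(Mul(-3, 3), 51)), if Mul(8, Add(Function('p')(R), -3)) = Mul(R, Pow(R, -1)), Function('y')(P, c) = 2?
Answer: Rational(525, 4) ≈ 131.25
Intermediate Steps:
Function('b')(v, m) = Rational(1, 5) (Function('b')(v, m) = Pow(Add(3, 2), -1) = Pow(5, -1) = Rational(1, 5))
Function('p')(R) = Rational(25, 8) (Function('p')(R) = Add(3, Mul(Rational(1, 8), Mul(R, Pow(R, -1)))) = Add(3, Mul(Rational(1, 8), 1)) = Add(3, Rational(1, 8)) = Rational(25, 8))
q = Rational(25, 8) ≈ 3.1250
Mul(q, Add(Mul(-3, 3), 51)) = Mul(Rational(25, 8), Add(Mul(-3, 3), 51)) = Mul(Rational(25, 8), Add(-9, 51)) = Mul(Rational(25, 8), 42) = Rational(525, 4)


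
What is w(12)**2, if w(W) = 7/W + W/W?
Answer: 361/144 ≈ 2.5069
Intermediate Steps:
w(W) = 1 + 7/W (w(W) = 7/W + 1 = 1 + 7/W)
w(12)**2 = ((7 + 12)/12)**2 = ((1/12)*19)**2 = (19/12)**2 = 361/144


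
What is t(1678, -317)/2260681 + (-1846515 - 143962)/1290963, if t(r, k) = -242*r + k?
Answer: -5024471861296/2918455525803 ≈ -1.7216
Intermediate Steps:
t(r, k) = k - 242*r
t(1678, -317)/2260681 + (-1846515 - 143962)/1290963 = (-317 - 242*1678)/2260681 + (-1846515 - 143962)/1290963 = (-317 - 406076)*(1/2260681) - 1990477*1/1290963 = -406393*1/2260681 - 1990477/1290963 = -406393/2260681 - 1990477/1290963 = -5024471861296/2918455525803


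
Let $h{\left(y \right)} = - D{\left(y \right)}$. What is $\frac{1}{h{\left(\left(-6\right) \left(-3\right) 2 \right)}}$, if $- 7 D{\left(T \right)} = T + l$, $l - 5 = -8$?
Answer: $\frac{7}{33} \approx 0.21212$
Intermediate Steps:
$l = -3$ ($l = 5 - 8 = -3$)
$D{\left(T \right)} = \frac{3}{7} - \frac{T}{7}$ ($D{\left(T \right)} = - \frac{T - 3}{7} = - \frac{-3 + T}{7} = \frac{3}{7} - \frac{T}{7}$)
$h{\left(y \right)} = - \frac{3}{7} + \frac{y}{7}$ ($h{\left(y \right)} = - (\frac{3}{7} - \frac{y}{7}) = - \frac{3}{7} + \frac{y}{7}$)
$\frac{1}{h{\left(\left(-6\right) \left(-3\right) 2 \right)}} = \frac{1}{- \frac{3}{7} + \frac{\left(-6\right) \left(-3\right) 2}{7}} = \frac{1}{- \frac{3}{7} + \frac{18 \cdot 2}{7}} = \frac{1}{- \frac{3}{7} + \frac{1}{7} \cdot 36} = \frac{1}{- \frac{3}{7} + \frac{36}{7}} = \frac{1}{\frac{33}{7}} = \frac{7}{33}$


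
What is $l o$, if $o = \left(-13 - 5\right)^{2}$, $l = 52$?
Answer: $16848$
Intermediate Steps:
$o = 324$ ($o = \left(-18\right)^{2} = 324$)
$l o = 52 \cdot 324 = 16848$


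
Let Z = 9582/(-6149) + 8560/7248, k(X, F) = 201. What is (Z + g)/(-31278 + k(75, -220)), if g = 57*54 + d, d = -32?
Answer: -8483572931/86564890269 ≈ -0.098002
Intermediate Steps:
g = 3046 (g = 57*54 - 32 = 3078 - 32 = 3046)
Z = -1050931/2785497 (Z = 9582*(-1/6149) + 8560*(1/7248) = -9582/6149 + 535/453 = -1050931/2785497 ≈ -0.37729)
(Z + g)/(-31278 + k(75, -220)) = (-1050931/2785497 + 3046)/(-31278 + 201) = (8483572931/2785497)/(-31077) = (8483572931/2785497)*(-1/31077) = -8483572931/86564890269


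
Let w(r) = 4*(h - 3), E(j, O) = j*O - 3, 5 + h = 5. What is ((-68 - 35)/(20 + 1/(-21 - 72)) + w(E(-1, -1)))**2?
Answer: 1016780769/3455881 ≈ 294.22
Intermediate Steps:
h = 0 (h = -5 + 5 = 0)
E(j, O) = -3 + O*j (E(j, O) = O*j - 3 = -3 + O*j)
w(r) = -12 (w(r) = 4*(0 - 3) = 4*(-3) = -12)
((-68 - 35)/(20 + 1/(-21 - 72)) + w(E(-1, -1)))**2 = ((-68 - 35)/(20 + 1/(-21 - 72)) - 12)**2 = (-103/(20 + 1/(-93)) - 12)**2 = (-103/(20 - 1/93) - 12)**2 = (-103/1859/93 - 12)**2 = (-103*93/1859 - 12)**2 = (-9579/1859 - 12)**2 = (-31887/1859)**2 = 1016780769/3455881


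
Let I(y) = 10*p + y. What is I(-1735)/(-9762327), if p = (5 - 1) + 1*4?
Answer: 1655/9762327 ≈ 0.00016953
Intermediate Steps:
p = 8 (p = 4 + 4 = 8)
I(y) = 80 + y (I(y) = 10*8 + y = 80 + y)
I(-1735)/(-9762327) = (80 - 1735)/(-9762327) = -1655*(-1/9762327) = 1655/9762327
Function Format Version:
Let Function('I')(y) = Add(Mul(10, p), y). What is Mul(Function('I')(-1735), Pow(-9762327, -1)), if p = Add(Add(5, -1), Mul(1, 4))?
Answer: Rational(1655, 9762327) ≈ 0.00016953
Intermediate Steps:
p = 8 (p = Add(4, 4) = 8)
Function('I')(y) = Add(80, y) (Function('I')(y) = Add(Mul(10, 8), y) = Add(80, y))
Mul(Function('I')(-1735), Pow(-9762327, -1)) = Mul(Add(80, -1735), Pow(-9762327, -1)) = Mul(-1655, Rational(-1, 9762327)) = Rational(1655, 9762327)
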